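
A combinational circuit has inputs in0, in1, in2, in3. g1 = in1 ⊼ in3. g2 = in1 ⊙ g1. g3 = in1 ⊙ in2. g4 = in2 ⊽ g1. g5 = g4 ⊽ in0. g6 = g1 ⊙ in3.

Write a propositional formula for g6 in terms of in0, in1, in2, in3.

(in1 ⊼ in3) ⊙ in3

g1 = in1 ⊼ in3
g6 = g1 ⊙ in3 = (in1 ⊼ in3) ⊙ in3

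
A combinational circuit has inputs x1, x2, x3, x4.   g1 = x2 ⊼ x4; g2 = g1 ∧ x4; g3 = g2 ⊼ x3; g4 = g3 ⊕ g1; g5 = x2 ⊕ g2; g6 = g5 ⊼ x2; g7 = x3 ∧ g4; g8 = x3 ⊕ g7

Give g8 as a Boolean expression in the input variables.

g1 = x2 ⊼ x4
g2 = g1 ∧ x4 = (x2 ⊼ x4) ∧ x4
g3 = g2 ⊼ x3 = ((x2 ⊼ x4) ∧ x4) ⊼ x3
g4 = g3 ⊕ g1 = (((x2 ⊼ x4) ∧ x4) ⊼ x3) ⊕ (x2 ⊼ x4)
g7 = x3 ∧ g4 = x3 ∧ ((((x2 ⊼ x4) ∧ x4) ⊼ x3) ⊕ (x2 ⊼ x4))
g8 = x3 ⊕ g7 = x3 ⊕ (x3 ∧ ((((x2 ⊼ x4) ∧ x4) ⊼ x3) ⊕ (x2 ⊼ x4)))

x3 ⊕ (x3 ∧ ((((x2 ⊼ x4) ∧ x4) ⊼ x3) ⊕ (x2 ⊼ x4)))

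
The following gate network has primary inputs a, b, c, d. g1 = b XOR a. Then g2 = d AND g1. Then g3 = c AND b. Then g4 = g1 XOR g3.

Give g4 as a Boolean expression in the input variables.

g1 = b XOR a
g3 = c AND b
g4 = g1 XOR g3 = (b XOR a) XOR (c AND b)

(b XOR a) XOR (c AND b)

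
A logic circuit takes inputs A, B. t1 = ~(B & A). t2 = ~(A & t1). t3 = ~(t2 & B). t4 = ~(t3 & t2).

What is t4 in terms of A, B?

~((~((~(A & (~(B & A)))) & B)) & (~(A & (~(B & A)))))

t1 = ~(B & A)
t2 = ~(A & t1) = ~(A & (~(B & A)))
t3 = ~(t2 & B) = ~((~(A & (~(B & A)))) & B)
t4 = ~(t3 & t2) = ~((~((~(A & (~(B & A)))) & B)) & (~(A & (~(B & A)))))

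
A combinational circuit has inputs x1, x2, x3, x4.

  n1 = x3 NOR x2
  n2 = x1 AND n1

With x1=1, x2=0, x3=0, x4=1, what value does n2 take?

n1 = 0 NOR 0 = 1
n2 = 1 AND 1 = 1

1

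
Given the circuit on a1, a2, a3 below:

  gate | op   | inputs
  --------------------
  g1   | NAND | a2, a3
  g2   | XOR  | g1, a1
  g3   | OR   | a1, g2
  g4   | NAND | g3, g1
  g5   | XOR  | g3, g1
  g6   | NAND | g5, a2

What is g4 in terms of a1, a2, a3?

g1 = a2 NAND a3
g2 = g1 XOR a1 = (a2 NAND a3) XOR a1
g3 = a1 OR g2 = a1 OR ((a2 NAND a3) XOR a1)
g4 = g3 NAND g1 = (a1 OR ((a2 NAND a3) XOR a1)) NAND (a2 NAND a3)

(a1 OR ((a2 NAND a3) XOR a1)) NAND (a2 NAND a3)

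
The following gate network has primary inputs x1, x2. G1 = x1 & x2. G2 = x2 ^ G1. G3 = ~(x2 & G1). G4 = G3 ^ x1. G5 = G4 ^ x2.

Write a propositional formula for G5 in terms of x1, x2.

G1 = x1 & x2
G3 = ~(x2 & G1) = ~(x2 & (x1 & x2))
G4 = G3 ^ x1 = (~(x2 & (x1 & x2))) ^ x1
G5 = G4 ^ x2 = ((~(x2 & (x1 & x2))) ^ x1) ^ x2

((~(x2 & (x1 & x2))) ^ x1) ^ x2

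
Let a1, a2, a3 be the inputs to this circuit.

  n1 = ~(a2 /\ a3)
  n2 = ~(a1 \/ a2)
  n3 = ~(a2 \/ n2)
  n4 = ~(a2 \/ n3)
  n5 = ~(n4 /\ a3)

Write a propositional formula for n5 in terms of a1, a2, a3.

n2 = ~(a1 \/ a2)
n3 = ~(a2 \/ n2) = ~(a2 \/ (~(a1 \/ a2)))
n4 = ~(a2 \/ n3) = ~(a2 \/ (~(a2 \/ (~(a1 \/ a2)))))
n5 = ~(n4 /\ a3) = ~((~(a2 \/ (~(a2 \/ (~(a1 \/ a2)))))) /\ a3)

~((~(a2 \/ (~(a2 \/ (~(a1 \/ a2)))))) /\ a3)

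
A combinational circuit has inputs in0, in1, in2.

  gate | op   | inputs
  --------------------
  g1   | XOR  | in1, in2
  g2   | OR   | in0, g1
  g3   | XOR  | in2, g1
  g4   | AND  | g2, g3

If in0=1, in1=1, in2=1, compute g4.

1

g1 = 1 XOR 1 = 0
g2 = 1 OR 0 = 1
g3 = 1 XOR 0 = 1
g4 = 1 AND 1 = 1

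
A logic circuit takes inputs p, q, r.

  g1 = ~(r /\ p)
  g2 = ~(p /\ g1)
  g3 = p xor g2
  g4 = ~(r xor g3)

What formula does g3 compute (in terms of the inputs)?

p xor (~(p /\ (~(r /\ p))))

g1 = ~(r /\ p)
g2 = ~(p /\ g1) = ~(p /\ (~(r /\ p)))
g3 = p xor g2 = p xor (~(p /\ (~(r /\ p))))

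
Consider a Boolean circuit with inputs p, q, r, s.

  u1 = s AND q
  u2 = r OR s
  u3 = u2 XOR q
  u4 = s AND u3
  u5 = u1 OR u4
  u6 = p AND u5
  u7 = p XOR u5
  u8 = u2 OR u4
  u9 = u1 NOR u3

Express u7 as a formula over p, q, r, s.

u1 = s AND q
u2 = r OR s
u3 = u2 XOR q = (r OR s) XOR q
u4 = s AND u3 = s AND ((r OR s) XOR q)
u5 = u1 OR u4 = (s AND q) OR (s AND ((r OR s) XOR q))
u7 = p XOR u5 = p XOR ((s AND q) OR (s AND ((r OR s) XOR q)))

p XOR ((s AND q) OR (s AND ((r OR s) XOR q)))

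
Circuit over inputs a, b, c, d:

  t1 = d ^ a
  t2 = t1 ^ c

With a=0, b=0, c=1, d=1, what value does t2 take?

0

t1 = 1 ^ 0 = 1
t2 = 1 ^ 1 = 0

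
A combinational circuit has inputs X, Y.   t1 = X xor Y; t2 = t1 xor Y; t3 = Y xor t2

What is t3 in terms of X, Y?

t1 = X xor Y
t2 = t1 xor Y = (X xor Y) xor Y
t3 = Y xor t2 = Y xor ((X xor Y) xor Y)

Y xor ((X xor Y) xor Y)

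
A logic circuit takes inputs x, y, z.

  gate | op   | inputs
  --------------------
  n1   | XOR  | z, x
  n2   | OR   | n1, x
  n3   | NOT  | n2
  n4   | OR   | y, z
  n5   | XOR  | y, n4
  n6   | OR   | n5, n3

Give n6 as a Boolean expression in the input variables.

n1 = z XOR x
n2 = n1 OR x = (z XOR x) OR x
n3 = NOT n2 = NOT ((z XOR x) OR x)
n4 = y OR z
n5 = y XOR n4 = y XOR (y OR z)
n6 = n5 OR n3 = (y XOR (y OR z)) OR NOT ((z XOR x) OR x)

(y XOR (y OR z)) OR NOT ((z XOR x) OR x)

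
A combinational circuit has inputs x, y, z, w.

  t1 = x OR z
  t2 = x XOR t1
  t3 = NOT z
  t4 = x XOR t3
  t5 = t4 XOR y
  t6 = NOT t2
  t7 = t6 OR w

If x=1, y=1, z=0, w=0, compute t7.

1

t1 = 1 OR 0 = 1
t2 = 1 XOR 1 = 0
t6 = NOT 0 = 1
t7 = 1 OR 0 = 1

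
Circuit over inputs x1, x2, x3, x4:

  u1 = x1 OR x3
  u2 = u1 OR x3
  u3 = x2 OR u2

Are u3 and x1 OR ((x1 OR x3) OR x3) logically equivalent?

No

u1 = x1 OR x3
u2 = u1 OR x3 = (x1 OR x3) OR x3
u3 = x2 OR u2 = x2 OR ((x1 OR x3) OR x3)
At x1=0, x2=1, x3=0, x4=0: circuit gives 1, formula gives 0.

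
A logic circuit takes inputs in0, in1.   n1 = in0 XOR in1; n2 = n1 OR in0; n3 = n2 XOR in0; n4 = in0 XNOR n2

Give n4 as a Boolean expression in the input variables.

in0 XNOR ((in0 XOR in1) OR in0)

n1 = in0 XOR in1
n2 = n1 OR in0 = (in0 XOR in1) OR in0
n4 = in0 XNOR n2 = in0 XNOR ((in0 XOR in1) OR in0)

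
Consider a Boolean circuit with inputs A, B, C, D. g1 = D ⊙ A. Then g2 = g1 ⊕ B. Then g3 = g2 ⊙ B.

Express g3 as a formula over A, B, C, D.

((D ⊙ A) ⊕ B) ⊙ B

g1 = D ⊙ A
g2 = g1 ⊕ B = (D ⊙ A) ⊕ B
g3 = g2 ⊙ B = ((D ⊙ A) ⊕ B) ⊙ B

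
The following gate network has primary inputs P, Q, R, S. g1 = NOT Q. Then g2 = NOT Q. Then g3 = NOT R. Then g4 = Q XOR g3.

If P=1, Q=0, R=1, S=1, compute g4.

0

g3 = NOT 1 = 0
g4 = 0 XOR 0 = 0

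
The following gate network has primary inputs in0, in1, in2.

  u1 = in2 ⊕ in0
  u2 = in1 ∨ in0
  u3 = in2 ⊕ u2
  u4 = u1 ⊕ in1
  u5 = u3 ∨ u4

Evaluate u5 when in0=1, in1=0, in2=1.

0

u1 = 1 ⊕ 1 = 0
u2 = 0 ∨ 1 = 1
u3 = 1 ⊕ 1 = 0
u4 = 0 ⊕ 0 = 0
u5 = 0 ∨ 0 = 0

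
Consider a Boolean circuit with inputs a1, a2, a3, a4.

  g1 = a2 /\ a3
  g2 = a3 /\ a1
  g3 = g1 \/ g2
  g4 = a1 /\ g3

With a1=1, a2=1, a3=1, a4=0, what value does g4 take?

1

g1 = 1 /\ 1 = 1
g2 = 1 /\ 1 = 1
g3 = 1 \/ 1 = 1
g4 = 1 /\ 1 = 1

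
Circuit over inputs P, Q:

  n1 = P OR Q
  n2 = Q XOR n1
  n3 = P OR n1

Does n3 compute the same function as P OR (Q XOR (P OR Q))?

No

n1 = P OR Q
n3 = P OR n1 = P OR (P OR Q)
At P=0, Q=1: circuit gives 1, formula gives 0.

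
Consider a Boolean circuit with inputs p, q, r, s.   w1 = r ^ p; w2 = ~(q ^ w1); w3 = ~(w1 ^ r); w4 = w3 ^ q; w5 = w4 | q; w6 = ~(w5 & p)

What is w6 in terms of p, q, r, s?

w1 = r ^ p
w3 = ~(w1 ^ r) = ~((r ^ p) ^ r)
w4 = w3 ^ q = (~((r ^ p) ^ r)) ^ q
w5 = w4 | q = ((~((r ^ p) ^ r)) ^ q) | q
w6 = ~(w5 & p) = ~((((~((r ^ p) ^ r)) ^ q) | q) & p)

~((((~((r ^ p) ^ r)) ^ q) | q) & p)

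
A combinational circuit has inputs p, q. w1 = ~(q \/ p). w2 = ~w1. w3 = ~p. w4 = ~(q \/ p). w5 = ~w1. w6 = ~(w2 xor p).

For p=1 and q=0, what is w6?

w1 = ~(0 \/ 1) = 0
w2 = ~0 = 1
w6 = ~(1 xor 1) = 1

1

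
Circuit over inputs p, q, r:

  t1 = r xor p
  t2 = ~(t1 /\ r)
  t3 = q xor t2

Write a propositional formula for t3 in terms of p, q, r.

t1 = r xor p
t2 = ~(t1 /\ r) = ~((r xor p) /\ r)
t3 = q xor t2 = q xor (~((r xor p) /\ r))

q xor (~((r xor p) /\ r))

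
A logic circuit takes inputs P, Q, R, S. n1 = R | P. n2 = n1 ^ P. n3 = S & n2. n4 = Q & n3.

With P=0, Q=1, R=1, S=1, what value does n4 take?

n1 = 1 | 0 = 1
n2 = 1 ^ 0 = 1
n3 = 1 & 1 = 1
n4 = 1 & 1 = 1

1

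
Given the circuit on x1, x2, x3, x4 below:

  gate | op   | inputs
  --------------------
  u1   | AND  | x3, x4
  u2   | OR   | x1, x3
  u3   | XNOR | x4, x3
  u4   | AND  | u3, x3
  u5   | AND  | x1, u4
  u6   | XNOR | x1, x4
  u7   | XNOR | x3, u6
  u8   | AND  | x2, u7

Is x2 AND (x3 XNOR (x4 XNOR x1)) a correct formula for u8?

Yes

u6 = x1 XNOR x4
u7 = x3 XNOR u6 = x3 XNOR (x1 XNOR x4)
u8 = x2 AND u7 = x2 AND (x3 XNOR (x1 XNOR x4))
At x1=0, x2=0, x3=0, x4=0: circuit gives 0, formula gives 0.
At x1=0, x2=1, x3=0, x4=1: circuit gives 1, formula gives 1.
Agrees on all 16 inputs.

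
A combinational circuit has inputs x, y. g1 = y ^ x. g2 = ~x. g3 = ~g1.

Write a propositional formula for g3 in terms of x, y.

~(y ^ x)

g1 = y ^ x
g3 = ~g1 = ~(y ^ x)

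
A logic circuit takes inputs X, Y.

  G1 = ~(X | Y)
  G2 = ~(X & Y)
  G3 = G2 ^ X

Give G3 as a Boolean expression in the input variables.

(~(X & Y)) ^ X

G2 = ~(X & Y)
G3 = G2 ^ X = (~(X & Y)) ^ X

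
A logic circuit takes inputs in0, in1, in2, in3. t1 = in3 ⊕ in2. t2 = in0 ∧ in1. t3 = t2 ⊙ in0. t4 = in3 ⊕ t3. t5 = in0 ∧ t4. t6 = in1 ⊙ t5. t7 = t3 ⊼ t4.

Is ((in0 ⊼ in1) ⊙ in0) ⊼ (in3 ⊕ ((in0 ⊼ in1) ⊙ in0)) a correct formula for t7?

No

t2 = in0 ∧ in1
t3 = t2 ⊙ in0 = (in0 ∧ in1) ⊙ in0
t4 = in3 ⊕ t3 = in3 ⊕ ((in0 ∧ in1) ⊙ in0)
t7 = t3 ⊼ t4 = ((in0 ∧ in1) ⊙ in0) ⊼ (in3 ⊕ ((in0 ∧ in1) ⊙ in0))
At in0=0, in1=0, in2=0, in3=0: circuit gives 0, formula gives 1.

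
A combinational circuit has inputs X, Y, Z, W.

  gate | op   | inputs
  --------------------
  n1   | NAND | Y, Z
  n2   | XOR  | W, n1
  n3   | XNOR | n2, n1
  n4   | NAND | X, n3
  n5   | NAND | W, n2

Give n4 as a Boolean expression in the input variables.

X NAND ((W XOR (Y NAND Z)) XNOR (Y NAND Z))

n1 = Y NAND Z
n2 = W XOR n1 = W XOR (Y NAND Z)
n3 = n2 XNOR n1 = (W XOR (Y NAND Z)) XNOR (Y NAND Z)
n4 = X NAND n3 = X NAND ((W XOR (Y NAND Z)) XNOR (Y NAND Z))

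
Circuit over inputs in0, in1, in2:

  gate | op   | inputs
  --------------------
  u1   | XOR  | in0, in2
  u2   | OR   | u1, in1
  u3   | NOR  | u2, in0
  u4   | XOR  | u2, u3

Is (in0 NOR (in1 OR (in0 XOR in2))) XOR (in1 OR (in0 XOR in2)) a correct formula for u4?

u1 = in0 XOR in2
u2 = u1 OR in1 = (in0 XOR in2) OR in1
u3 = u2 NOR in0 = ((in0 XOR in2) OR in1) NOR in0
u4 = u2 XOR u3 = ((in0 XOR in2) OR in1) XOR (((in0 XOR in2) OR in1) NOR in0)
At in0=1, in1=0, in2=1: circuit gives 0, formula gives 0.
At in0=0, in1=0, in2=0: circuit gives 1, formula gives 1.
Agrees on all 8 inputs.

Yes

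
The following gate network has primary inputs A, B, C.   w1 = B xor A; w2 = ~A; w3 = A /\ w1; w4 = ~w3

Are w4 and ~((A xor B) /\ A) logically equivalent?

w1 = B xor A
w3 = A /\ w1 = A /\ (B xor A)
w4 = ~w3 = ~(A /\ (B xor A))
At A=1, B=0, C=0: circuit gives 0, formula gives 0.
At A=0, B=0, C=0: circuit gives 1, formula gives 1.
Agrees on all 8 inputs.

Yes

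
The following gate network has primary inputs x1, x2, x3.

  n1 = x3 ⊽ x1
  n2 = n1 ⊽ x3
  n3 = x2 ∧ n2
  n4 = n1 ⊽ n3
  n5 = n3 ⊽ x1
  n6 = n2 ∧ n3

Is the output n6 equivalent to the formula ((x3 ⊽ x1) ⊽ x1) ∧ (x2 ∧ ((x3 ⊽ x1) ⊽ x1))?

No

n1 = x3 ⊽ x1
n2 = n1 ⊽ x3 = (x3 ⊽ x1) ⊽ x3
n3 = x2 ∧ n2 = x2 ∧ ((x3 ⊽ x1) ⊽ x3)
n6 = n2 ∧ n3 = ((x3 ⊽ x1) ⊽ x3) ∧ (x2 ∧ ((x3 ⊽ x1) ⊽ x3))
At x1=0, x2=1, x3=1: circuit gives 0, formula gives 1.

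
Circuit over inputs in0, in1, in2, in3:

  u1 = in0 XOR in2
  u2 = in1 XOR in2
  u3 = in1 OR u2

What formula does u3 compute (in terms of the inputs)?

in1 OR (in1 XOR in2)

u2 = in1 XOR in2
u3 = in1 OR u2 = in1 OR (in1 XOR in2)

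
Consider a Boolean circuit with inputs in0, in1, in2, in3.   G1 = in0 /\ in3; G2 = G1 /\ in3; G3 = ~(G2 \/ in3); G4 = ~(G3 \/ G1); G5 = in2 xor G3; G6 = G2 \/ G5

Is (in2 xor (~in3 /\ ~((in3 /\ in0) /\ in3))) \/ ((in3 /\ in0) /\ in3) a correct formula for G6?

G1 = in0 /\ in3
G2 = G1 /\ in3 = (in0 /\ in3) /\ in3
G3 = ~(G2 \/ in3) = ~(((in0 /\ in3) /\ in3) \/ in3)
G5 = in2 xor G3 = in2 xor (~(((in0 /\ in3) /\ in3) \/ in3))
G6 = G2 \/ G5 = ((in0 /\ in3) /\ in3) \/ (in2 xor (~(((in0 /\ in3) /\ in3) \/ in3)))
At in0=0, in1=0, in2=0, in3=1: circuit gives 0, formula gives 0.
At in0=0, in1=0, in2=0, in3=0: circuit gives 1, formula gives 1.
Agrees on all 16 inputs.

Yes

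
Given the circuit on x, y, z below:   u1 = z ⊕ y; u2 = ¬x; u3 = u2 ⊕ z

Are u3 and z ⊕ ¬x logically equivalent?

Yes

u2 = ¬x
u3 = u2 ⊕ z = ¬x ⊕ z
At x=0, y=0, z=1: circuit gives 0, formula gives 0.
At x=0, y=0, z=0: circuit gives 1, formula gives 1.
Agrees on all 8 inputs.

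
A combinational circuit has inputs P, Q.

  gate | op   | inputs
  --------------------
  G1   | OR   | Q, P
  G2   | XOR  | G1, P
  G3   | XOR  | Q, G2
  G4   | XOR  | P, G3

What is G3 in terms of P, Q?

G1 = Q OR P
G2 = G1 XOR P = (Q OR P) XOR P
G3 = Q XOR G2 = Q XOR ((Q OR P) XOR P)

Q XOR ((Q OR P) XOR P)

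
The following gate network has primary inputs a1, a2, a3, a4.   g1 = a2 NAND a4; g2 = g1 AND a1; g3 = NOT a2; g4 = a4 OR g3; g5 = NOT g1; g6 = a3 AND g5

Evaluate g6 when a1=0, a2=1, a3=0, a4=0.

g1 = 1 NAND 0 = 1
g5 = NOT 1 = 0
g6 = 0 AND 0 = 0

0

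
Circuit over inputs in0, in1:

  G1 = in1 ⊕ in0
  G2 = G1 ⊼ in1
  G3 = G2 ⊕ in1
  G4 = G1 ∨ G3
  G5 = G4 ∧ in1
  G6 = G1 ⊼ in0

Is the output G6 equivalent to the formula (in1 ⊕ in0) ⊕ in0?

G1 = in1 ⊕ in0
G6 = G1 ⊼ in0 = (in1 ⊕ in0) ⊼ in0
At in0=0, in1=0: circuit gives 1, formula gives 0.

No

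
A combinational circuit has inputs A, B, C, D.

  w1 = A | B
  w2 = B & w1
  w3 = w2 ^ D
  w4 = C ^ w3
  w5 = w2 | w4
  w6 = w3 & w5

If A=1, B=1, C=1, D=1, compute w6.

0

w1 = 1 | 1 = 1
w2 = 1 & 1 = 1
w3 = 1 ^ 1 = 0
w4 = 1 ^ 0 = 1
w5 = 1 | 1 = 1
w6 = 0 & 1 = 0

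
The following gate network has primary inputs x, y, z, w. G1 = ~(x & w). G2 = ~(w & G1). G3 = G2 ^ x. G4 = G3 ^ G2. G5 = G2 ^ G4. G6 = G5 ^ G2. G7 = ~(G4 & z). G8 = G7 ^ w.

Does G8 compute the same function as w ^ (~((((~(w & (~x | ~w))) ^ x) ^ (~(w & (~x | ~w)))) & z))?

G1 = ~(x & w)
G2 = ~(w & G1) = ~(w & (~(x & w)))
G3 = G2 ^ x = (~(w & (~(x & w)))) ^ x
G4 = G3 ^ G2 = ((~(w & (~(x & w)))) ^ x) ^ (~(w & (~(x & w))))
G7 = ~(G4 & z) = ~((((~(w & (~(x & w)))) ^ x) ^ (~(w & (~(x & w))))) & z)
G8 = G7 ^ w = (~((((~(w & (~(x & w)))) ^ x) ^ (~(w & (~(x & w))))) & z)) ^ w
At x=0, y=0, z=0, w=1: circuit gives 0, formula gives 0.
At x=0, y=0, z=0, w=0: circuit gives 1, formula gives 1.
Agrees on all 16 inputs.

Yes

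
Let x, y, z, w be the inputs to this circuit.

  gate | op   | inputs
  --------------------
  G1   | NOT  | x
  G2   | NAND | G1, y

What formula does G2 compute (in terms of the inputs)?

NOT x NAND y

G1 = NOT x
G2 = G1 NAND y = NOT x NAND y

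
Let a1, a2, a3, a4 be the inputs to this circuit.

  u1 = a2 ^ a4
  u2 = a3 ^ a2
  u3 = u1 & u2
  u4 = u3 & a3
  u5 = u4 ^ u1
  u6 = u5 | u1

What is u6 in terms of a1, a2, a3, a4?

u1 = a2 ^ a4
u2 = a3 ^ a2
u3 = u1 & u2 = (a2 ^ a4) & (a3 ^ a2)
u4 = u3 & a3 = ((a2 ^ a4) & (a3 ^ a2)) & a3
u5 = u4 ^ u1 = (((a2 ^ a4) & (a3 ^ a2)) & a3) ^ (a2 ^ a4)
u6 = u5 | u1 = ((((a2 ^ a4) & (a3 ^ a2)) & a3) ^ (a2 ^ a4)) | (a2 ^ a4)

((((a2 ^ a4) & (a3 ^ a2)) & a3) ^ (a2 ^ a4)) | (a2 ^ a4)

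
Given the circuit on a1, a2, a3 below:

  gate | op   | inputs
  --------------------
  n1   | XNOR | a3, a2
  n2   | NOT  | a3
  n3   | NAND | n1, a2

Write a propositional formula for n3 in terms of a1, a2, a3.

n1 = a3 XNOR a2
n3 = n1 NAND a2 = (a3 XNOR a2) NAND a2

(a3 XNOR a2) NAND a2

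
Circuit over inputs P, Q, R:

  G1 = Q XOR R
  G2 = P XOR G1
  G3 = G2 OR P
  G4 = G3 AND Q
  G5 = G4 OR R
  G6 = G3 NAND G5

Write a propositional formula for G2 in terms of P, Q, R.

G1 = Q XOR R
G2 = P XOR G1 = P XOR (Q XOR R)

P XOR (Q XOR R)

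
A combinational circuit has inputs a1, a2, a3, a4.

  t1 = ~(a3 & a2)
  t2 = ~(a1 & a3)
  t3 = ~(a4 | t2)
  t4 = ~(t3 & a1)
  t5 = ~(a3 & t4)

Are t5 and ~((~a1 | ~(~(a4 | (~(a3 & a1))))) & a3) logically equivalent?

Yes

t2 = ~(a1 & a3)
t3 = ~(a4 | t2) = ~(a4 | (~(a1 & a3)))
t4 = ~(t3 & a1) = ~((~(a4 | (~(a1 & a3)))) & a1)
t5 = ~(a3 & t4) = ~(a3 & (~((~(a4 | (~(a1 & a3)))) & a1)))
At a1=0, a2=0, a3=1, a4=0: circuit gives 0, formula gives 0.
At a1=0, a2=0, a3=0, a4=0: circuit gives 1, formula gives 1.
Agrees on all 16 inputs.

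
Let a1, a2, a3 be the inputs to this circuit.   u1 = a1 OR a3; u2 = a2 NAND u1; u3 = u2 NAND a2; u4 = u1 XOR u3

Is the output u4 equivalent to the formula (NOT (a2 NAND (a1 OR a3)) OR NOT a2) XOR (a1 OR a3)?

u1 = a1 OR a3
u2 = a2 NAND u1 = a2 NAND (a1 OR a3)
u3 = u2 NAND a2 = (a2 NAND (a1 OR a3)) NAND a2
u4 = u1 XOR u3 = (a1 OR a3) XOR ((a2 NAND (a1 OR a3)) NAND a2)
At a1=0, a2=0, a3=1: circuit gives 0, formula gives 0.
At a1=0, a2=0, a3=0: circuit gives 1, formula gives 1.
Agrees on all 8 inputs.

Yes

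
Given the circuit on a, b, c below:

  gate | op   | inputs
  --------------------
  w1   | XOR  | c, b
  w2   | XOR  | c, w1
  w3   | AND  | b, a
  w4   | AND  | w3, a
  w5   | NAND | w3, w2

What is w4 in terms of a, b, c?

w3 = b AND a
w4 = w3 AND a = (b AND a) AND a

(b AND a) AND a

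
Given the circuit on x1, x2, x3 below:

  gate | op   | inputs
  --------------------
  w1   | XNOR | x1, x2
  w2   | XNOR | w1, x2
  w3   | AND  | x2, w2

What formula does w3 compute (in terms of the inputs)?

x2 AND ((x1 XNOR x2) XNOR x2)

w1 = x1 XNOR x2
w2 = w1 XNOR x2 = (x1 XNOR x2) XNOR x2
w3 = x2 AND w2 = x2 AND ((x1 XNOR x2) XNOR x2)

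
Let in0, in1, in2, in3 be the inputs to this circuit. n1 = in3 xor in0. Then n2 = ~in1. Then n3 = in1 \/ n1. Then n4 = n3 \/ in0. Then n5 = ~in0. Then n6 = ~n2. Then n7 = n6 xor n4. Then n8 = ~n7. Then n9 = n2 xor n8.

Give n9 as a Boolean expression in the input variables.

n1 = in3 xor in0
n2 = ~in1
n3 = in1 \/ n1 = in1 \/ (in3 xor in0)
n4 = n3 \/ in0 = (in1 \/ (in3 xor in0)) \/ in0
n6 = ~n2 = ~~in1
n7 = n6 xor n4 = ~~in1 xor ((in1 \/ (in3 xor in0)) \/ in0)
n8 = ~n7 = ~(~~in1 xor ((in1 \/ (in3 xor in0)) \/ in0))
n9 = n2 xor n8 = ~in1 xor ~(~~in1 xor ((in1 \/ (in3 xor in0)) \/ in0))

~in1 xor ~(~~in1 xor ((in1 \/ (in3 xor in0)) \/ in0))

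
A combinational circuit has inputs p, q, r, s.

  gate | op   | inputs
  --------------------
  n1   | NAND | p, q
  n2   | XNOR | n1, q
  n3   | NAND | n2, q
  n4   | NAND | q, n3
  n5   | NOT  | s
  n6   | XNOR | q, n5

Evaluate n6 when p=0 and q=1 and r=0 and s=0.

1

n5 = NOT 0 = 1
n6 = 1 XNOR 1 = 1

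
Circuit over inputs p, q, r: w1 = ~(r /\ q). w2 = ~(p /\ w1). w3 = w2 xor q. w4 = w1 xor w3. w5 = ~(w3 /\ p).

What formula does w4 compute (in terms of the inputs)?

(~(r /\ q)) xor ((~(p /\ (~(r /\ q)))) xor q)

w1 = ~(r /\ q)
w2 = ~(p /\ w1) = ~(p /\ (~(r /\ q)))
w3 = w2 xor q = (~(p /\ (~(r /\ q)))) xor q
w4 = w1 xor w3 = (~(r /\ q)) xor ((~(p /\ (~(r /\ q)))) xor q)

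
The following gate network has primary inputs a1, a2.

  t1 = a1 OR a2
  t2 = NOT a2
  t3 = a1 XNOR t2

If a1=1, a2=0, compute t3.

1

t2 = NOT 0 = 1
t3 = 1 XNOR 1 = 1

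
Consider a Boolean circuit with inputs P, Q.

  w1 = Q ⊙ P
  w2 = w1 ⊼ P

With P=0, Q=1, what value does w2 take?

w1 = 1 ⊙ 0 = 0
w2 = 0 ⊼ 0 = 1

1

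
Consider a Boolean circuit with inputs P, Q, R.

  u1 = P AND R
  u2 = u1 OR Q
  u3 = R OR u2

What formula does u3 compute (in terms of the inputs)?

u1 = P AND R
u2 = u1 OR Q = (P AND R) OR Q
u3 = R OR u2 = R OR ((P AND R) OR Q)

R OR ((P AND R) OR Q)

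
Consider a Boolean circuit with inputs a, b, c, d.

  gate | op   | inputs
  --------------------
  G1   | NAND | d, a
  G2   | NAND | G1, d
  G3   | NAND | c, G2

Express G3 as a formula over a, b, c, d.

G1 = d NAND a
G2 = G1 NAND d = (d NAND a) NAND d
G3 = c NAND G2 = c NAND ((d NAND a) NAND d)

c NAND ((d NAND a) NAND d)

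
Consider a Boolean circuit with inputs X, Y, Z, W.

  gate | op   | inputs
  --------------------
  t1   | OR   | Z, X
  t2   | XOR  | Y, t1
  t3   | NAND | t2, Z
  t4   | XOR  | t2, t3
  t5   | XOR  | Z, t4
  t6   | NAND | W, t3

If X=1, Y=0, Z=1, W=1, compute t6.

1

t1 = 1 OR 1 = 1
t2 = 0 XOR 1 = 1
t3 = 1 NAND 1 = 0
t6 = 1 NAND 0 = 1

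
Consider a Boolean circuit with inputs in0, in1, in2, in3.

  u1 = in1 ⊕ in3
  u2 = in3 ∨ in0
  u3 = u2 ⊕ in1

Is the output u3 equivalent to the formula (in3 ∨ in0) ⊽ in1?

u2 = in3 ∨ in0
u3 = u2 ⊕ in1 = (in3 ∨ in0) ⊕ in1
At in0=0, in1=0, in2=0, in3=0: circuit gives 0, formula gives 1.

No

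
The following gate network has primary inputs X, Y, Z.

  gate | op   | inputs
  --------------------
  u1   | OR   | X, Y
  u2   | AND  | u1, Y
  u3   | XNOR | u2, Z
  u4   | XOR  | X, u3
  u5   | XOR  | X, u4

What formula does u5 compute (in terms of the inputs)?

X XOR (X XOR (((X OR Y) AND Y) XNOR Z))

u1 = X OR Y
u2 = u1 AND Y = (X OR Y) AND Y
u3 = u2 XNOR Z = ((X OR Y) AND Y) XNOR Z
u4 = X XOR u3 = X XOR (((X OR Y) AND Y) XNOR Z)
u5 = X XOR u4 = X XOR (X XOR (((X OR Y) AND Y) XNOR Z))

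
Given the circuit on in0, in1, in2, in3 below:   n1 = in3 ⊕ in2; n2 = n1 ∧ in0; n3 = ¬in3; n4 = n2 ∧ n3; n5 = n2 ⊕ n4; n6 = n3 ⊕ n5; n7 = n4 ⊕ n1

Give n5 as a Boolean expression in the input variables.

((in3 ⊕ in2) ∧ in0) ⊕ (((in3 ⊕ in2) ∧ in0) ∧ ¬in3)

n1 = in3 ⊕ in2
n2 = n1 ∧ in0 = (in3 ⊕ in2) ∧ in0
n3 = ¬in3
n4 = n2 ∧ n3 = ((in3 ⊕ in2) ∧ in0) ∧ ¬in3
n5 = n2 ⊕ n4 = ((in3 ⊕ in2) ∧ in0) ⊕ (((in3 ⊕ in2) ∧ in0) ∧ ¬in3)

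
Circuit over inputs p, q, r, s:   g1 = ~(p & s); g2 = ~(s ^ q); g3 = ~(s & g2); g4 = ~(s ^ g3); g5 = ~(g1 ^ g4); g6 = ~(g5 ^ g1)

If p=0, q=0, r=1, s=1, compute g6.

g1 = ~(0 & 1) = 1
g2 = ~(1 ^ 0) = 0
g3 = ~(1 & 0) = 1
g4 = ~(1 ^ 1) = 1
g5 = ~(1 ^ 1) = 1
g6 = ~(1 ^ 1) = 1

1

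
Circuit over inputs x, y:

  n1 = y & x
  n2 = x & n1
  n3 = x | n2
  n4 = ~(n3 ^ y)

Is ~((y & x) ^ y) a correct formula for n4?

n1 = y & x
n2 = x & n1 = x & (y & x)
n3 = x | n2 = x | (x & (y & x))
n4 = ~(n3 ^ y) = ~((x | (x & (y & x))) ^ y)
At x=1, y=0: circuit gives 0, formula gives 1.

No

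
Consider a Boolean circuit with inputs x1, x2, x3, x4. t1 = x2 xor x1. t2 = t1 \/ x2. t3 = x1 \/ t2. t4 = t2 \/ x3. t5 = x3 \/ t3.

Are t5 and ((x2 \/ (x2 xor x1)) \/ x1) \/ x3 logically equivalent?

Yes

t1 = x2 xor x1
t2 = t1 \/ x2 = (x2 xor x1) \/ x2
t3 = x1 \/ t2 = x1 \/ ((x2 xor x1) \/ x2)
t5 = x3 \/ t3 = x3 \/ (x1 \/ ((x2 xor x1) \/ x2))
At x1=0, x2=0, x3=0, x4=0: circuit gives 0, formula gives 0.
At x1=0, x2=0, x3=1, x4=0: circuit gives 1, formula gives 1.
Agrees on all 16 inputs.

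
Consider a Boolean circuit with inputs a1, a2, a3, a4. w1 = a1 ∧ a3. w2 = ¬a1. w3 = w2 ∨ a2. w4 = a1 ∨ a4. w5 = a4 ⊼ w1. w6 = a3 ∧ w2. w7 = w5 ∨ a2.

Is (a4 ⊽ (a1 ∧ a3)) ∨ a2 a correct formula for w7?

w1 = a1 ∧ a3
w5 = a4 ⊼ w1 = a4 ⊼ (a1 ∧ a3)
w7 = w5 ∨ a2 = (a4 ⊼ (a1 ∧ a3)) ∨ a2
At a1=0, a2=0, a3=0, a4=1: circuit gives 1, formula gives 0.

No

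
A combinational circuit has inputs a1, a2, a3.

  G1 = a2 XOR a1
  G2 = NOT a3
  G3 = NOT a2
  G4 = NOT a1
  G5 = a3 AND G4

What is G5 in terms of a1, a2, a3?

a3 AND NOT a1

G4 = NOT a1
G5 = a3 AND G4 = a3 AND NOT a1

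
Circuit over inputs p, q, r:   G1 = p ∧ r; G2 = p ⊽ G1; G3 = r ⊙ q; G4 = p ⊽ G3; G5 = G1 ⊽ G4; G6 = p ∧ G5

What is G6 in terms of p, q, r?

p ∧ ((p ∧ r) ⊽ (p ⊽ (r ⊙ q)))

G1 = p ∧ r
G3 = r ⊙ q
G4 = p ⊽ G3 = p ⊽ (r ⊙ q)
G5 = G1 ⊽ G4 = (p ∧ r) ⊽ (p ⊽ (r ⊙ q))
G6 = p ∧ G5 = p ∧ ((p ∧ r) ⊽ (p ⊽ (r ⊙ q)))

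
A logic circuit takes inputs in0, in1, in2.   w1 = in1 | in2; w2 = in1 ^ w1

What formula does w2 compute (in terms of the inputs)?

w1 = in1 | in2
w2 = in1 ^ w1 = in1 ^ (in1 | in2)

in1 ^ (in1 | in2)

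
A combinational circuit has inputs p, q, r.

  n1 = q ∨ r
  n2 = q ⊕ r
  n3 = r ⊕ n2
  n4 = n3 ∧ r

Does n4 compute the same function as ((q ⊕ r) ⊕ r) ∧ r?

Yes

n2 = q ⊕ r
n3 = r ⊕ n2 = r ⊕ (q ⊕ r)
n4 = n3 ∧ r = (r ⊕ (q ⊕ r)) ∧ r
At p=0, q=0, r=0: circuit gives 0, formula gives 0.
At p=0, q=1, r=1: circuit gives 1, formula gives 1.
Agrees on all 8 inputs.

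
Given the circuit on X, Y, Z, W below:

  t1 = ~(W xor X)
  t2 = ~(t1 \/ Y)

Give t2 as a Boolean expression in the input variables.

t1 = ~(W xor X)
t2 = ~(t1 \/ Y) = ~((~(W xor X)) \/ Y)

~((~(W xor X)) \/ Y)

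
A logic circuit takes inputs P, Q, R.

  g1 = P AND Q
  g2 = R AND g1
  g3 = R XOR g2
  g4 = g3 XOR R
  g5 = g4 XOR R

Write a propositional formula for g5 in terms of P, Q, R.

g1 = P AND Q
g2 = R AND g1 = R AND (P AND Q)
g3 = R XOR g2 = R XOR (R AND (P AND Q))
g4 = g3 XOR R = (R XOR (R AND (P AND Q))) XOR R
g5 = g4 XOR R = ((R XOR (R AND (P AND Q))) XOR R) XOR R

((R XOR (R AND (P AND Q))) XOR R) XOR R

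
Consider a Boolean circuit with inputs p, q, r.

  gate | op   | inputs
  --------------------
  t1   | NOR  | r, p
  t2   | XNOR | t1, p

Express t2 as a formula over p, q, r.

(r NOR p) XNOR p

t1 = r NOR p
t2 = t1 XNOR p = (r NOR p) XNOR p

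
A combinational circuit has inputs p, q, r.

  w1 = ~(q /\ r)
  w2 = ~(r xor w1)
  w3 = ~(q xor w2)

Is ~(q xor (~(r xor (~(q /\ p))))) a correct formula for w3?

w1 = ~(q /\ r)
w2 = ~(r xor w1) = ~(r xor (~(q /\ r)))
w3 = ~(q xor w2) = ~(q xor (~(r xor (~(q /\ r)))))
At p=0, q=1, r=1: circuit gives 0, formula gives 1.

No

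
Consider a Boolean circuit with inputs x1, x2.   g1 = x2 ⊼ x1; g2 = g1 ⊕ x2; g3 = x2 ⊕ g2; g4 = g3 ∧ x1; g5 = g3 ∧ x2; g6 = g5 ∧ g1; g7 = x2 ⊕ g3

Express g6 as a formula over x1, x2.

((x2 ⊕ ((x2 ⊼ x1) ⊕ x2)) ∧ x2) ∧ (x2 ⊼ x1)

g1 = x2 ⊼ x1
g2 = g1 ⊕ x2 = (x2 ⊼ x1) ⊕ x2
g3 = x2 ⊕ g2 = x2 ⊕ ((x2 ⊼ x1) ⊕ x2)
g5 = g3 ∧ x2 = (x2 ⊕ ((x2 ⊼ x1) ⊕ x2)) ∧ x2
g6 = g5 ∧ g1 = ((x2 ⊕ ((x2 ⊼ x1) ⊕ x2)) ∧ x2) ∧ (x2 ⊼ x1)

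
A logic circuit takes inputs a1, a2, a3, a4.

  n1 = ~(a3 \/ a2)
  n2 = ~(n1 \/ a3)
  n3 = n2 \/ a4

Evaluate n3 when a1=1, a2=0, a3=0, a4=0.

n1 = ~(0 \/ 0) = 1
n2 = ~(1 \/ 0) = 0
n3 = 0 \/ 0 = 0

0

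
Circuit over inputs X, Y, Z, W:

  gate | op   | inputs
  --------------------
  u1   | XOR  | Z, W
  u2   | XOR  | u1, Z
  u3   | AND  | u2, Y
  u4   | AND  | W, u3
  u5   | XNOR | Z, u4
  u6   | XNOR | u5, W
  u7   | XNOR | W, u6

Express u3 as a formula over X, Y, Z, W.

((Z XOR W) XOR Z) AND Y

u1 = Z XOR W
u2 = u1 XOR Z = (Z XOR W) XOR Z
u3 = u2 AND Y = ((Z XOR W) XOR Z) AND Y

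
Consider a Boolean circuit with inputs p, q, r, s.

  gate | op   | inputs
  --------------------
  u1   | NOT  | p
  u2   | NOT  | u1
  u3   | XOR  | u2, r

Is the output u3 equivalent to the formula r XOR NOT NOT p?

Yes

u1 = NOT p
u2 = NOT u1 = NOT NOT p
u3 = u2 XOR r = NOT NOT p XOR r
At p=0, q=0, r=0, s=0: circuit gives 0, formula gives 0.
At p=0, q=0, r=1, s=0: circuit gives 1, formula gives 1.
Agrees on all 16 inputs.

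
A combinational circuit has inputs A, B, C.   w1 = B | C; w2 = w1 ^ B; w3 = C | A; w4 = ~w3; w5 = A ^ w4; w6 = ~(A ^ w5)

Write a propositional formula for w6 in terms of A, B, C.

w3 = C | A
w4 = ~w3 = ~(C | A)
w5 = A ^ w4 = A ^ ~(C | A)
w6 = ~(A ^ w5) = ~(A ^ (A ^ ~(C | A)))

~(A ^ (A ^ ~(C | A)))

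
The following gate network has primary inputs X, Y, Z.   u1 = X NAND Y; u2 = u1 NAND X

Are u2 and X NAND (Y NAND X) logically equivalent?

u1 = X NAND Y
u2 = u1 NAND X = (X NAND Y) NAND X
At X=1, Y=0, Z=0: circuit gives 0, formula gives 0.
At X=0, Y=0, Z=0: circuit gives 1, formula gives 1.
Agrees on all 8 inputs.

Yes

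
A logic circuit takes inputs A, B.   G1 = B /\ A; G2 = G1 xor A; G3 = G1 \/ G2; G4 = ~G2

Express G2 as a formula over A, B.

(B /\ A) xor A

G1 = B /\ A
G2 = G1 xor A = (B /\ A) xor A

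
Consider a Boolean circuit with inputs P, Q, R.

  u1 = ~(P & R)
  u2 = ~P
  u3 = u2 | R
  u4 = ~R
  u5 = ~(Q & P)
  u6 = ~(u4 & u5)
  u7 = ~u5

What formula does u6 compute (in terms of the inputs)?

u4 = ~R
u5 = ~(Q & P)
u6 = ~(u4 & u5) = ~(~R & (~(Q & P)))

~(~R & (~(Q & P)))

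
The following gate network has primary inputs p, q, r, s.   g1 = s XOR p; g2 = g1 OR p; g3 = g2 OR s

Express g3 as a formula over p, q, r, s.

((s XOR p) OR p) OR s

g1 = s XOR p
g2 = g1 OR p = (s XOR p) OR p
g3 = g2 OR s = ((s XOR p) OR p) OR s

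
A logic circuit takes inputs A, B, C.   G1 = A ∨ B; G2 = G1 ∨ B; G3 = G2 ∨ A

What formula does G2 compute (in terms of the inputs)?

(A ∨ B) ∨ B

G1 = A ∨ B
G2 = G1 ∨ B = (A ∨ B) ∨ B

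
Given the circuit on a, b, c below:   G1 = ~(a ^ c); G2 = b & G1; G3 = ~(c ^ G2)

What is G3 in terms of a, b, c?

~(c ^ (b & (~(a ^ c))))

G1 = ~(a ^ c)
G2 = b & G1 = b & (~(a ^ c))
G3 = ~(c ^ G2) = ~(c ^ (b & (~(a ^ c))))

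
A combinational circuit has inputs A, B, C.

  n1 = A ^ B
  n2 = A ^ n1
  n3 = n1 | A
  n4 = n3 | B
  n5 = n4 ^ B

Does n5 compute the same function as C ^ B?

No

n1 = A ^ B
n3 = n1 | A = (A ^ B) | A
n4 = n3 | B = ((A ^ B) | A) | B
n5 = n4 ^ B = (((A ^ B) | A) | B) ^ B
At A=0, B=0, C=1: circuit gives 0, formula gives 1.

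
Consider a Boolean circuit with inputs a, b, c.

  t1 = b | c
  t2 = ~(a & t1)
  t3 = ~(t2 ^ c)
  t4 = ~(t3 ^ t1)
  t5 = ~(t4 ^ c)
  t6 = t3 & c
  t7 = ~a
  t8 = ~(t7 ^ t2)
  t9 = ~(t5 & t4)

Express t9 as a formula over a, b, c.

~((~((~((~((~(a & (b | c))) ^ c)) ^ (b | c))) ^ c)) & (~((~((~(a & (b | c))) ^ c)) ^ (b | c))))

t1 = b | c
t2 = ~(a & t1) = ~(a & (b | c))
t3 = ~(t2 ^ c) = ~((~(a & (b | c))) ^ c)
t4 = ~(t3 ^ t1) = ~((~((~(a & (b | c))) ^ c)) ^ (b | c))
t5 = ~(t4 ^ c) = ~((~((~((~(a & (b | c))) ^ c)) ^ (b | c))) ^ c)
t9 = ~(t5 & t4) = ~((~((~((~((~(a & (b | c))) ^ c)) ^ (b | c))) ^ c)) & (~((~((~(a & (b | c))) ^ c)) ^ (b | c))))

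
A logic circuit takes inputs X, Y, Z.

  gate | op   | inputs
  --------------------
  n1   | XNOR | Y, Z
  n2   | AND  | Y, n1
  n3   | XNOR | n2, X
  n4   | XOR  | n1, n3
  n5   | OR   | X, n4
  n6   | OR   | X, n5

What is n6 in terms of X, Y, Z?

n1 = Y XNOR Z
n2 = Y AND n1 = Y AND (Y XNOR Z)
n3 = n2 XNOR X = (Y AND (Y XNOR Z)) XNOR X
n4 = n1 XOR n3 = (Y XNOR Z) XOR ((Y AND (Y XNOR Z)) XNOR X)
n5 = X OR n4 = X OR ((Y XNOR Z) XOR ((Y AND (Y XNOR Z)) XNOR X))
n6 = X OR n5 = X OR (X OR ((Y XNOR Z) XOR ((Y AND (Y XNOR Z)) XNOR X)))

X OR (X OR ((Y XNOR Z) XOR ((Y AND (Y XNOR Z)) XNOR X)))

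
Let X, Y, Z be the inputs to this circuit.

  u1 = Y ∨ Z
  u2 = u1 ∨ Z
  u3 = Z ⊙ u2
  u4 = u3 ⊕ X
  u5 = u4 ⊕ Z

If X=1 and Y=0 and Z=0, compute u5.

u1 = 0 ∨ 0 = 0
u2 = 0 ∨ 0 = 0
u3 = 0 ⊙ 0 = 1
u4 = 1 ⊕ 1 = 0
u5 = 0 ⊕ 0 = 0

0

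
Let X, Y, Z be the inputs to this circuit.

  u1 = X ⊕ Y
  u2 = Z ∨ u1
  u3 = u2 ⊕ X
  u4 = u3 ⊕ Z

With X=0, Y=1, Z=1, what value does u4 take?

u1 = 0 ⊕ 1 = 1
u2 = 1 ∨ 1 = 1
u3 = 1 ⊕ 0 = 1
u4 = 1 ⊕ 1 = 0

0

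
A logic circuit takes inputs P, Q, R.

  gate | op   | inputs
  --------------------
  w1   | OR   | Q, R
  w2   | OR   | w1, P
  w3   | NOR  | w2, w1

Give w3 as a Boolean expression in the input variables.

((Q OR R) OR P) NOR (Q OR R)

w1 = Q OR R
w2 = w1 OR P = (Q OR R) OR P
w3 = w2 NOR w1 = ((Q OR R) OR P) NOR (Q OR R)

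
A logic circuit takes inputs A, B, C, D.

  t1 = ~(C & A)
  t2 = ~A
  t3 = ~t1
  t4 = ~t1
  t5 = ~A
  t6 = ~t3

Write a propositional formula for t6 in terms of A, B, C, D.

~~(~(C & A))

t1 = ~(C & A)
t3 = ~t1 = ~(~(C & A))
t6 = ~t3 = ~~(~(C & A))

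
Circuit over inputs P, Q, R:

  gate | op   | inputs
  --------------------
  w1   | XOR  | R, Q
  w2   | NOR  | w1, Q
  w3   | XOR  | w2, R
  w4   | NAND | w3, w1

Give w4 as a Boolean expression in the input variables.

w1 = R XOR Q
w2 = w1 NOR Q = (R XOR Q) NOR Q
w3 = w2 XOR R = ((R XOR Q) NOR Q) XOR R
w4 = w3 NAND w1 = (((R XOR Q) NOR Q) XOR R) NAND (R XOR Q)

(((R XOR Q) NOR Q) XOR R) NAND (R XOR Q)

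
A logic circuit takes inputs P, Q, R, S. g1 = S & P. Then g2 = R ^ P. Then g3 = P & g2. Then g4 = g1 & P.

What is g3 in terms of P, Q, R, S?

g2 = R ^ P
g3 = P & g2 = P & (R ^ P)

P & (R ^ P)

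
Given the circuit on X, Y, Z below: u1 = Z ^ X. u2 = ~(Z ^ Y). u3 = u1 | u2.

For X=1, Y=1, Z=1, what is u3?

1

u1 = 1 ^ 1 = 0
u2 = ~(1 ^ 1) = 1
u3 = 0 | 1 = 1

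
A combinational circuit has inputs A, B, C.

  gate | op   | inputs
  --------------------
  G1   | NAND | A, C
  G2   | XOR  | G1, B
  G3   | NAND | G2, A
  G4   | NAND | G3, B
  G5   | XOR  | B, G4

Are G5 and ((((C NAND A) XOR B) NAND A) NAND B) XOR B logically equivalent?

Yes

G1 = A NAND C
G2 = G1 XOR B = (A NAND C) XOR B
G3 = G2 NAND A = ((A NAND C) XOR B) NAND A
G4 = G3 NAND B = (((A NAND C) XOR B) NAND A) NAND B
G5 = B XOR G4 = B XOR ((((A NAND C) XOR B) NAND A) NAND B)
At A=1, B=1, C=1: circuit gives 0, formula gives 0.
At A=0, B=0, C=0: circuit gives 1, formula gives 1.
Agrees on all 8 inputs.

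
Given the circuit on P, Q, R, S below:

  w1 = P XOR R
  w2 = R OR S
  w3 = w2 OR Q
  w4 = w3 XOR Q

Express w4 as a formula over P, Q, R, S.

((R OR S) OR Q) XOR Q

w2 = R OR S
w3 = w2 OR Q = (R OR S) OR Q
w4 = w3 XOR Q = ((R OR S) OR Q) XOR Q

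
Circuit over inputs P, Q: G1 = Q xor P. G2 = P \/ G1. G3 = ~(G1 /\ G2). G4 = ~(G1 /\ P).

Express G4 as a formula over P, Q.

~((Q xor P) /\ P)

G1 = Q xor P
G4 = ~(G1 /\ P) = ~((Q xor P) /\ P)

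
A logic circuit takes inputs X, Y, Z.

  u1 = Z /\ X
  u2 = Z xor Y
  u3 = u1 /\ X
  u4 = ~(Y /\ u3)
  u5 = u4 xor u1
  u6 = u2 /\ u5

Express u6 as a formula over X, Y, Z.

(Z xor Y) /\ ((~(Y /\ ((Z /\ X) /\ X))) xor (Z /\ X))

u1 = Z /\ X
u2 = Z xor Y
u3 = u1 /\ X = (Z /\ X) /\ X
u4 = ~(Y /\ u3) = ~(Y /\ ((Z /\ X) /\ X))
u5 = u4 xor u1 = (~(Y /\ ((Z /\ X) /\ X))) xor (Z /\ X)
u6 = u2 /\ u5 = (Z xor Y) /\ ((~(Y /\ ((Z /\ X) /\ X))) xor (Z /\ X))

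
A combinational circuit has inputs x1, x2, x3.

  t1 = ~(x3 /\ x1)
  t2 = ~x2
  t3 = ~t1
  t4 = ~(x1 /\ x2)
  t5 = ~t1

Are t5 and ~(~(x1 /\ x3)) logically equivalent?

Yes

t1 = ~(x3 /\ x1)
t5 = ~t1 = ~(~(x3 /\ x1))
At x1=0, x2=0, x3=0: circuit gives 0, formula gives 0.
At x1=1, x2=0, x3=1: circuit gives 1, formula gives 1.
Agrees on all 8 inputs.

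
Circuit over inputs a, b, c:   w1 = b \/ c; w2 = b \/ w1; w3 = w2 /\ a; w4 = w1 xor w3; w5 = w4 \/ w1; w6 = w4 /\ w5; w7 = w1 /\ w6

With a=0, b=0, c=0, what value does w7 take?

0

w1 = 0 \/ 0 = 0
w2 = 0 \/ 0 = 0
w3 = 0 /\ 0 = 0
w4 = 0 xor 0 = 0
w5 = 0 \/ 0 = 0
w6 = 0 /\ 0 = 0
w7 = 0 /\ 0 = 0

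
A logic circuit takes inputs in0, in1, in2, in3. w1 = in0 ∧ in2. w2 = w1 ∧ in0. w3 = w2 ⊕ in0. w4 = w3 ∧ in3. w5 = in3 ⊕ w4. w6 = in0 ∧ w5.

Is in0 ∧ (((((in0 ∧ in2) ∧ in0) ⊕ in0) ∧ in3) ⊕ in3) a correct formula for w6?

Yes

w1 = in0 ∧ in2
w2 = w1 ∧ in0 = (in0 ∧ in2) ∧ in0
w3 = w2 ⊕ in0 = ((in0 ∧ in2) ∧ in0) ⊕ in0
w4 = w3 ∧ in3 = (((in0 ∧ in2) ∧ in0) ⊕ in0) ∧ in3
w5 = in3 ⊕ w4 = in3 ⊕ ((((in0 ∧ in2) ∧ in0) ⊕ in0) ∧ in3)
w6 = in0 ∧ w5 = in0 ∧ (in3 ⊕ ((((in0 ∧ in2) ∧ in0) ⊕ in0) ∧ in3))
At in0=0, in1=0, in2=0, in3=0: circuit gives 0, formula gives 0.
At in0=1, in1=0, in2=1, in3=1: circuit gives 1, formula gives 1.
Agrees on all 16 inputs.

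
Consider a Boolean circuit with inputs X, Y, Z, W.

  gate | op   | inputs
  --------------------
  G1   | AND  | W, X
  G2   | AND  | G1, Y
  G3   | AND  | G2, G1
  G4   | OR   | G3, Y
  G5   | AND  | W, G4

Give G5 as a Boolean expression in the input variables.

W AND ((((W AND X) AND Y) AND (W AND X)) OR Y)

G1 = W AND X
G2 = G1 AND Y = (W AND X) AND Y
G3 = G2 AND G1 = ((W AND X) AND Y) AND (W AND X)
G4 = G3 OR Y = (((W AND X) AND Y) AND (W AND X)) OR Y
G5 = W AND G4 = W AND ((((W AND X) AND Y) AND (W AND X)) OR Y)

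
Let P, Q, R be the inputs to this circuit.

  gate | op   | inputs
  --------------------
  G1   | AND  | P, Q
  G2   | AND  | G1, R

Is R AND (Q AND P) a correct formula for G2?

Yes

G1 = P AND Q
G2 = G1 AND R = (P AND Q) AND R
At P=0, Q=0, R=0: circuit gives 0, formula gives 0.
At P=1, Q=1, R=1: circuit gives 1, formula gives 1.
Agrees on all 8 inputs.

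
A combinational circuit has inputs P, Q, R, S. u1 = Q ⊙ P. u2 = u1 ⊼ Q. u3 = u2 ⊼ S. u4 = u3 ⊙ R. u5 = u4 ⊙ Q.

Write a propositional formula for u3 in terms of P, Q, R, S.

u1 = Q ⊙ P
u2 = u1 ⊼ Q = (Q ⊙ P) ⊼ Q
u3 = u2 ⊼ S = ((Q ⊙ P) ⊼ Q) ⊼ S

((Q ⊙ P) ⊼ Q) ⊼ S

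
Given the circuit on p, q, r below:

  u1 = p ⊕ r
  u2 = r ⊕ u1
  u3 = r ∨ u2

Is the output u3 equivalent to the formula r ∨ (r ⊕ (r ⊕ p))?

Yes

u1 = p ⊕ r
u2 = r ⊕ u1 = r ⊕ (p ⊕ r)
u3 = r ∨ u2 = r ∨ (r ⊕ (p ⊕ r))
At p=0, q=0, r=0: circuit gives 0, formula gives 0.
At p=0, q=0, r=1: circuit gives 1, formula gives 1.
Agrees on all 8 inputs.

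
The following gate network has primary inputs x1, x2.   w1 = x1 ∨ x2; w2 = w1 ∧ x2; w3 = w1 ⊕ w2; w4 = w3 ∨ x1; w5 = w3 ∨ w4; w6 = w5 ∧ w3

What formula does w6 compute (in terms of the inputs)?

(((x1 ∨ x2) ⊕ ((x1 ∨ x2) ∧ x2)) ∨ (((x1 ∨ x2) ⊕ ((x1 ∨ x2) ∧ x2)) ∨ x1)) ∧ ((x1 ∨ x2) ⊕ ((x1 ∨ x2) ∧ x2))

w1 = x1 ∨ x2
w2 = w1 ∧ x2 = (x1 ∨ x2) ∧ x2
w3 = w1 ⊕ w2 = (x1 ∨ x2) ⊕ ((x1 ∨ x2) ∧ x2)
w4 = w3 ∨ x1 = ((x1 ∨ x2) ⊕ ((x1 ∨ x2) ∧ x2)) ∨ x1
w5 = w3 ∨ w4 = ((x1 ∨ x2) ⊕ ((x1 ∨ x2) ∧ x2)) ∨ (((x1 ∨ x2) ⊕ ((x1 ∨ x2) ∧ x2)) ∨ x1)
w6 = w5 ∧ w3 = (((x1 ∨ x2) ⊕ ((x1 ∨ x2) ∧ x2)) ∨ (((x1 ∨ x2) ⊕ ((x1 ∨ x2) ∧ x2)) ∨ x1)) ∧ ((x1 ∨ x2) ⊕ ((x1 ∨ x2) ∧ x2))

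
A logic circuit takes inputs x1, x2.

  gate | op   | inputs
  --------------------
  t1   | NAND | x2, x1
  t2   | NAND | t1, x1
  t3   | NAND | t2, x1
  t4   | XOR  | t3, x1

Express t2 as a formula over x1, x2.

(x2 NAND x1) NAND x1

t1 = x2 NAND x1
t2 = t1 NAND x1 = (x2 NAND x1) NAND x1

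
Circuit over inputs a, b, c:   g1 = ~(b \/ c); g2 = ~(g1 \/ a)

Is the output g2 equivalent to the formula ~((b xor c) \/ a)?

No

g1 = ~(b \/ c)
g2 = ~(g1 \/ a) = ~((~(b \/ c)) \/ a)
At a=0, b=0, c=0: circuit gives 0, formula gives 1.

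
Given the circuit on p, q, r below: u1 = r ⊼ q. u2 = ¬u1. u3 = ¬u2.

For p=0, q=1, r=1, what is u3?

u1 = 1 ⊼ 1 = 0
u2 = ¬0 = 1
u3 = ¬1 = 0

0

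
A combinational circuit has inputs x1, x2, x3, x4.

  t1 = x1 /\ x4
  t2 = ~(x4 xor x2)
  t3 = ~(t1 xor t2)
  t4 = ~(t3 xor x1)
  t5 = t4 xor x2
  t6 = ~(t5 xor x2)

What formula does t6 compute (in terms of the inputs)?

t1 = x1 /\ x4
t2 = ~(x4 xor x2)
t3 = ~(t1 xor t2) = ~((x1 /\ x4) xor (~(x4 xor x2)))
t4 = ~(t3 xor x1) = ~((~((x1 /\ x4) xor (~(x4 xor x2)))) xor x1)
t5 = t4 xor x2 = (~((~((x1 /\ x4) xor (~(x4 xor x2)))) xor x1)) xor x2
t6 = ~(t5 xor x2) = ~(((~((~((x1 /\ x4) xor (~(x4 xor x2)))) xor x1)) xor x2) xor x2)

~(((~((~((x1 /\ x4) xor (~(x4 xor x2)))) xor x1)) xor x2) xor x2)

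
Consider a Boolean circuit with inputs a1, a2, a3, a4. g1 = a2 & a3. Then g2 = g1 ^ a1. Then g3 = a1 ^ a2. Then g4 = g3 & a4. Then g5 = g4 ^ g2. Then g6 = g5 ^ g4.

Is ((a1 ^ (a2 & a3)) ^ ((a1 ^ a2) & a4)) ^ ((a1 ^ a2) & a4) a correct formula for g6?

g1 = a2 & a3
g2 = g1 ^ a1 = (a2 & a3) ^ a1
g3 = a1 ^ a2
g4 = g3 & a4 = (a1 ^ a2) & a4
g5 = g4 ^ g2 = ((a1 ^ a2) & a4) ^ ((a2 & a3) ^ a1)
g6 = g5 ^ g4 = (((a1 ^ a2) & a4) ^ ((a2 & a3) ^ a1)) ^ ((a1 ^ a2) & a4)
At a1=0, a2=0, a3=0, a4=0: circuit gives 0, formula gives 0.
At a1=0, a2=1, a3=1, a4=0: circuit gives 1, formula gives 1.
Agrees on all 16 inputs.

Yes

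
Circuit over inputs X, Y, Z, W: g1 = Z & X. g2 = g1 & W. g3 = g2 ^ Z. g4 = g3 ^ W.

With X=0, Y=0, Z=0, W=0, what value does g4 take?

g1 = 0 & 0 = 0
g2 = 0 & 0 = 0
g3 = 0 ^ 0 = 0
g4 = 0 ^ 0 = 0

0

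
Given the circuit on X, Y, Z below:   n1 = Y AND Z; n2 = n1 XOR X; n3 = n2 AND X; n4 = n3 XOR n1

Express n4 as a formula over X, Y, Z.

n1 = Y AND Z
n2 = n1 XOR X = (Y AND Z) XOR X
n3 = n2 AND X = ((Y AND Z) XOR X) AND X
n4 = n3 XOR n1 = (((Y AND Z) XOR X) AND X) XOR (Y AND Z)

(((Y AND Z) XOR X) AND X) XOR (Y AND Z)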